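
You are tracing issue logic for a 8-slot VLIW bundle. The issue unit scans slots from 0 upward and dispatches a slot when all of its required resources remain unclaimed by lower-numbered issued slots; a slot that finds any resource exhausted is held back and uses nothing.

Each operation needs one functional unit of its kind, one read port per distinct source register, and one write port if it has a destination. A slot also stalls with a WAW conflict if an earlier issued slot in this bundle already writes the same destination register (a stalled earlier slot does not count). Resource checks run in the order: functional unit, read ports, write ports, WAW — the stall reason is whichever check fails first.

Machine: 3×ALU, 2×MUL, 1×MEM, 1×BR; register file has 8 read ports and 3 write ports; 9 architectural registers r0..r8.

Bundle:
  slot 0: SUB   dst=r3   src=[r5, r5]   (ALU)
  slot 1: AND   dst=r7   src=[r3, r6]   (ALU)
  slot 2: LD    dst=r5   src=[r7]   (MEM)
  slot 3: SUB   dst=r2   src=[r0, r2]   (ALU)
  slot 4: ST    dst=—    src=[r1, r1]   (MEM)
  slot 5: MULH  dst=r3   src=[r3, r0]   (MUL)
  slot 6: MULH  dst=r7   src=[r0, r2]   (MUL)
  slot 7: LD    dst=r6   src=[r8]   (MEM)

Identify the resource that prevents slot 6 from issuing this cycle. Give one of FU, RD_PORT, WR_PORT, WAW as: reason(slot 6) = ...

slot 0 (ALU): ISSUE — free A2,Mu2,Ld1,B1 rp7 wp2
slot 1 (ALU): ISSUE — free A1,Mu2,Ld1,B1 rp5 wp1
slot 2 (MEM): ISSUE — free A1,Mu2,Ld0,B1 rp4 wp0
slot 3 (ALU): stall WR_PORT — free A1,Mu2,Ld0,B1 rp4 wp0
slot 4 (MEM): stall FU — free A1,Mu2,Ld0,B1 rp4 wp0
slot 5 (MUL): stall WR_PORT — free A1,Mu2,Ld0,B1 rp4 wp0
slot 6 (MUL): stall WR_PORT — free A1,Mu2,Ld0,B1 rp4 wp0
slot 7 (MEM): stall FU — free A1,Mu2,Ld0,B1 rp4 wp0

reason(slot 6) = WR_PORT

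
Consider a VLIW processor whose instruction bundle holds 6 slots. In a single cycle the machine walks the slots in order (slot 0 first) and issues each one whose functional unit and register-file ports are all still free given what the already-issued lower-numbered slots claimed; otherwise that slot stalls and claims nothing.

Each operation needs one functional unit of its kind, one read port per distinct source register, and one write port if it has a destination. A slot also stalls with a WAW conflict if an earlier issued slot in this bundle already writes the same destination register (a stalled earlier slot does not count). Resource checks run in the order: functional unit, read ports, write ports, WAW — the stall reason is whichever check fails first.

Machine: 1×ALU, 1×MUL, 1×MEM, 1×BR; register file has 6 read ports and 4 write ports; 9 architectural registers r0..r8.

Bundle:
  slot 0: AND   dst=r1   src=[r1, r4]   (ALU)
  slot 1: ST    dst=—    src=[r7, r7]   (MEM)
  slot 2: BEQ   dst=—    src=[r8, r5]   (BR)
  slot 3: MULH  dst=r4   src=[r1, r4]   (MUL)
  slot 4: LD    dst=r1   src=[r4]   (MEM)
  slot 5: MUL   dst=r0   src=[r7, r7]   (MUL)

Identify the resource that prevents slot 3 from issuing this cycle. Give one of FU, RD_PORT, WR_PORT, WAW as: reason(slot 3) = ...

[0] ALU needs rd=2 wr=1: ok; after: ALU=0 MUL=1 MEM=1 BR=1, R=4, W=3
[1] MEM needs rd=1 wr=0: ok; after: ALU=0 MUL=1 MEM=0 BR=1, R=3, W=3
[2] BR needs rd=2 wr=0: ok; after: ALU=0 MUL=1 MEM=0 BR=0, R=1, W=3
[3] MUL needs rd=2 wr=1: RD_PORT; after: ALU=0 MUL=1 MEM=0 BR=0, R=1, W=3
[4] MEM needs rd=1 wr=1: FU; after: ALU=0 MUL=1 MEM=0 BR=0, R=1, W=3
[5] MUL needs rd=1 wr=1: ok; after: ALU=0 MUL=0 MEM=0 BR=0, R=0, W=2

reason(slot 3) = RD_PORT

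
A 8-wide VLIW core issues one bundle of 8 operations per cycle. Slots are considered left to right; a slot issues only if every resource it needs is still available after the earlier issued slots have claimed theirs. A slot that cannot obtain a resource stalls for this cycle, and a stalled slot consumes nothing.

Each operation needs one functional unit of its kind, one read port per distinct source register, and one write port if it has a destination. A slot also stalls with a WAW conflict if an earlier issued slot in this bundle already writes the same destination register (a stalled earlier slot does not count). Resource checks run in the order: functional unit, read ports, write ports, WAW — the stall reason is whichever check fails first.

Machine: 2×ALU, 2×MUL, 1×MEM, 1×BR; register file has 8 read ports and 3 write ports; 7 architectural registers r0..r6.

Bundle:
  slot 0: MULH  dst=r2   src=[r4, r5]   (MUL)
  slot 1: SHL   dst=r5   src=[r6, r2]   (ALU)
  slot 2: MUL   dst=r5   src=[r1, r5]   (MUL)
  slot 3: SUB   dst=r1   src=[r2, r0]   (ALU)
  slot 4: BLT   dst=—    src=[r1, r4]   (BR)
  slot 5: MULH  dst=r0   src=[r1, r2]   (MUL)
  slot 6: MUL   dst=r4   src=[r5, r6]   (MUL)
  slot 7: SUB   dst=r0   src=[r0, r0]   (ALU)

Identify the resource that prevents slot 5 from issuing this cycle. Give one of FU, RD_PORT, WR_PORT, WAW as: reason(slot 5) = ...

[0] MUL needs rd=2 wr=1: ok; after: ALU=2 MUL=1 MEM=1 BR=1, R=6, W=2
[1] ALU needs rd=2 wr=1: ok; after: ALU=1 MUL=1 MEM=1 BR=1, R=4, W=1
[2] MUL needs rd=2 wr=1: WAW; after: ALU=1 MUL=1 MEM=1 BR=1, R=4, W=1
[3] ALU needs rd=2 wr=1: ok; after: ALU=0 MUL=1 MEM=1 BR=1, R=2, W=0
[4] BR needs rd=2 wr=0: ok; after: ALU=0 MUL=1 MEM=1 BR=0, R=0, W=0
[5] MUL needs rd=2 wr=1: RD_PORT; after: ALU=0 MUL=1 MEM=1 BR=0, R=0, W=0
[6] MUL needs rd=2 wr=1: RD_PORT; after: ALU=0 MUL=1 MEM=1 BR=0, R=0, W=0
[7] ALU needs rd=1 wr=1: FU; after: ALU=0 MUL=1 MEM=1 BR=0, R=0, W=0

reason(slot 5) = RD_PORT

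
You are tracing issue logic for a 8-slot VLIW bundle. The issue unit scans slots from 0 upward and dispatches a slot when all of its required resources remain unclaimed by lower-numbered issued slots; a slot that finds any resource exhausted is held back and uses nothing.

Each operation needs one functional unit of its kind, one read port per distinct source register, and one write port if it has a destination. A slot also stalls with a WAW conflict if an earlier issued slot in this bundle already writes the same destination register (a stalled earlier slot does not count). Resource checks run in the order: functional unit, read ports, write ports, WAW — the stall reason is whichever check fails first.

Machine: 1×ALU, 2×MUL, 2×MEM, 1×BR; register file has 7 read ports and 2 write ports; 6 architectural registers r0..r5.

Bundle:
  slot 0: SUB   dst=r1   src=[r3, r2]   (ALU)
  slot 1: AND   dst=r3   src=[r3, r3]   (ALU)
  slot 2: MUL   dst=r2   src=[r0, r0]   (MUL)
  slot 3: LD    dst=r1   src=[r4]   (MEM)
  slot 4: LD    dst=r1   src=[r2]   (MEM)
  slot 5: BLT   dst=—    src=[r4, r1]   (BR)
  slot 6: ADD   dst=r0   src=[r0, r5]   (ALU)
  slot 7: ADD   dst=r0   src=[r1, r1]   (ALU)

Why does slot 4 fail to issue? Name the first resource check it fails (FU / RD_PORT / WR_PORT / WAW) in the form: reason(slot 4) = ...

  0. ALU→r1 ⇒ go  {0A/2Mu/2Ld/1B | 5r 1w}
  1. ALU→r3 ⇒ no(FU)  {0A/2Mu/2Ld/1B | 5r 1w}
  2. MUL→r2 ⇒ go  {0A/1Mu/2Ld/1B | 4r 0w}
  3. MEM→r1 ⇒ no(WR_PORT)  {0A/1Mu/2Ld/1B | 4r 0w}
  4. MEM→r1 ⇒ no(WR_PORT)  {0A/1Mu/2Ld/1B | 4r 0w}
  5. BR ⇒ go  {0A/1Mu/2Ld/0B | 2r 0w}
  6. ALU→r0 ⇒ no(FU)  {0A/1Mu/2Ld/0B | 2r 0w}
  7. ALU→r0 ⇒ no(FU)  {0A/1Mu/2Ld/0B | 2r 0w}

reason(slot 4) = WR_PORT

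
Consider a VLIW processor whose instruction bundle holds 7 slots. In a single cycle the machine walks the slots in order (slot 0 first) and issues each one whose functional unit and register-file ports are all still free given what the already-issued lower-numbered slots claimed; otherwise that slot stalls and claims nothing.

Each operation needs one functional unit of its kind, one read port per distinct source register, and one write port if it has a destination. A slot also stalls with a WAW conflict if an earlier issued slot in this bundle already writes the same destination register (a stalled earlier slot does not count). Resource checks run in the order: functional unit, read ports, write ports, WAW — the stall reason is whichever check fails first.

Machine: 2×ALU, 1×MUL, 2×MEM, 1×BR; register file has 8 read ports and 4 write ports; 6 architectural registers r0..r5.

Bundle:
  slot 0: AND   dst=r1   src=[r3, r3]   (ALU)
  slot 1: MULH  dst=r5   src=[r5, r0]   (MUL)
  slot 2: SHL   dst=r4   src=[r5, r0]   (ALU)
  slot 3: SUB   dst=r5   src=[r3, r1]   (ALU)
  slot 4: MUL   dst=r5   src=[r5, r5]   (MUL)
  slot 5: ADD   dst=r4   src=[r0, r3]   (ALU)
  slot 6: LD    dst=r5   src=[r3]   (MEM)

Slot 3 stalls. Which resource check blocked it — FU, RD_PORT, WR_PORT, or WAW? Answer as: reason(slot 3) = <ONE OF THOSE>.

reason(slot 3) = FU

slot 0 (ALU): ISSUE — free A1,Mu1,Ld2,B1 rp7 wp3
slot 1 (MUL): ISSUE — free A1,Mu0,Ld2,B1 rp5 wp2
slot 2 (ALU): ISSUE — free A0,Mu0,Ld2,B1 rp3 wp1
slot 3 (ALU): stall FU — free A0,Mu0,Ld2,B1 rp3 wp1
slot 4 (MUL): stall FU — free A0,Mu0,Ld2,B1 rp3 wp1
slot 5 (ALU): stall FU — free A0,Mu0,Ld2,B1 rp3 wp1
slot 6 (MEM): stall WAW — free A0,Mu0,Ld2,B1 rp3 wp1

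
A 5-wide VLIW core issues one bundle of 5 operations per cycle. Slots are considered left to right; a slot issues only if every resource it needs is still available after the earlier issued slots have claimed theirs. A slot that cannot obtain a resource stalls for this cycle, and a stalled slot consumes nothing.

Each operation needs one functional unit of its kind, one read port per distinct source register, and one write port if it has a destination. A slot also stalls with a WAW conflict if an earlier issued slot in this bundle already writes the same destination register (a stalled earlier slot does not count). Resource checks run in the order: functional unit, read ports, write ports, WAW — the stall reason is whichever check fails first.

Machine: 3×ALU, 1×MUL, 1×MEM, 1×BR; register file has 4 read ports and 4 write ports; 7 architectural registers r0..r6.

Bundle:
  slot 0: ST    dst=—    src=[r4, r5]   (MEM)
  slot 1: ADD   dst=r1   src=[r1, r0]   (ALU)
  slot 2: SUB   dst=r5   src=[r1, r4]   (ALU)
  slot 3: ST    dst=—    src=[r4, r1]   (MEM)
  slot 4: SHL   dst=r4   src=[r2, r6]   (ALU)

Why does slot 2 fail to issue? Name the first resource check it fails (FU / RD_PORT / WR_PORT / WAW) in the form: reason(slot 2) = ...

reason(slot 2) = RD_PORT

slot 0 (MEM): ISSUE — free A3,Mu1,Ld0,B1 rp2 wp4
slot 1 (ALU): ISSUE — free A2,Mu1,Ld0,B1 rp0 wp3
slot 2 (ALU): stall RD_PORT — free A2,Mu1,Ld0,B1 rp0 wp3
slot 3 (MEM): stall FU — free A2,Mu1,Ld0,B1 rp0 wp3
slot 4 (ALU): stall RD_PORT — free A2,Mu1,Ld0,B1 rp0 wp3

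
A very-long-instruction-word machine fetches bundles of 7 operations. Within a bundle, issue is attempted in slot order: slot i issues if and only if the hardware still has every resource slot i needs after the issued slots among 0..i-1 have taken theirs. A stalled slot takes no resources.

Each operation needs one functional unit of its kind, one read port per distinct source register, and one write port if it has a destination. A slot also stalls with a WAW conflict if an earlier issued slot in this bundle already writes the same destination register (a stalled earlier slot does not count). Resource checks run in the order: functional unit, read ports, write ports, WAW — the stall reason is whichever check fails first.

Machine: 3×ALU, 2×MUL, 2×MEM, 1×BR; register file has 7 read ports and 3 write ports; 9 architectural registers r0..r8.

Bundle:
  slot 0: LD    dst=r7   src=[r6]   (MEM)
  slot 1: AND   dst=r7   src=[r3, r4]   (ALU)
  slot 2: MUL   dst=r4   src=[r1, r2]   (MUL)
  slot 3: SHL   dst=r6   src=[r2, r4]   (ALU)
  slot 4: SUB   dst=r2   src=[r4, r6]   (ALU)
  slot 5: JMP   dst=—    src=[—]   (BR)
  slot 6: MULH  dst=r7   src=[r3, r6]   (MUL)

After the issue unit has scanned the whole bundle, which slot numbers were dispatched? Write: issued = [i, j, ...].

issued = [0, 2, 3, 5]

[0] MEM needs rd=1 wr=1: ok; after: ALU=3 MUL=2 MEM=1 BR=1, R=6, W=2
[1] ALU needs rd=2 wr=1: WAW; after: ALU=3 MUL=2 MEM=1 BR=1, R=6, W=2
[2] MUL needs rd=2 wr=1: ok; after: ALU=3 MUL=1 MEM=1 BR=1, R=4, W=1
[3] ALU needs rd=2 wr=1: ok; after: ALU=2 MUL=1 MEM=1 BR=1, R=2, W=0
[4] ALU needs rd=2 wr=1: WR_PORT; after: ALU=2 MUL=1 MEM=1 BR=1, R=2, W=0
[5] BR needs rd=0 wr=0: ok; after: ALU=2 MUL=1 MEM=1 BR=0, R=2, W=0
[6] MUL needs rd=2 wr=1: WR_PORT; after: ALU=2 MUL=1 MEM=1 BR=0, R=2, W=0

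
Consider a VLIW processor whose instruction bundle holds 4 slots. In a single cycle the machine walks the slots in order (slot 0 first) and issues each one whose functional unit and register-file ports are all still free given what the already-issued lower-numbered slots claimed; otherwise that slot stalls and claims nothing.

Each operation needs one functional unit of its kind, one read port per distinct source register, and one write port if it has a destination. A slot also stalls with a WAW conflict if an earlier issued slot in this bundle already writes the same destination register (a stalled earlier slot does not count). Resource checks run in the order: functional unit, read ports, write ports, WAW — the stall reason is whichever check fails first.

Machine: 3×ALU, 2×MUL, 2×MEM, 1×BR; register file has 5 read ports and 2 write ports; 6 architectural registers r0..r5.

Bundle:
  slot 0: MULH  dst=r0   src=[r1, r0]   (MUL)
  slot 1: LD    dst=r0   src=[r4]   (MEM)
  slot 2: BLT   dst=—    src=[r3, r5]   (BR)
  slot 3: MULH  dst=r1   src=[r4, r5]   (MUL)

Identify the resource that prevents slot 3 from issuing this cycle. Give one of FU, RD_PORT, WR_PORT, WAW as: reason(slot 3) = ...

#0 MUL src=r1,r0 dispatched  <A:3 Mu:1 Ld:2 B:1 rd:3 wr:1>
#1 MEM src=r4 held:WAW  <A:3 Mu:1 Ld:2 B:1 rd:3 wr:1>
#2 BR src=r3,r5 dispatched  <A:3 Mu:1 Ld:2 B:0 rd:1 wr:1>
#3 MUL src=r4,r5 held:RD_PORT  <A:3 Mu:1 Ld:2 B:0 rd:1 wr:1>

reason(slot 3) = RD_PORT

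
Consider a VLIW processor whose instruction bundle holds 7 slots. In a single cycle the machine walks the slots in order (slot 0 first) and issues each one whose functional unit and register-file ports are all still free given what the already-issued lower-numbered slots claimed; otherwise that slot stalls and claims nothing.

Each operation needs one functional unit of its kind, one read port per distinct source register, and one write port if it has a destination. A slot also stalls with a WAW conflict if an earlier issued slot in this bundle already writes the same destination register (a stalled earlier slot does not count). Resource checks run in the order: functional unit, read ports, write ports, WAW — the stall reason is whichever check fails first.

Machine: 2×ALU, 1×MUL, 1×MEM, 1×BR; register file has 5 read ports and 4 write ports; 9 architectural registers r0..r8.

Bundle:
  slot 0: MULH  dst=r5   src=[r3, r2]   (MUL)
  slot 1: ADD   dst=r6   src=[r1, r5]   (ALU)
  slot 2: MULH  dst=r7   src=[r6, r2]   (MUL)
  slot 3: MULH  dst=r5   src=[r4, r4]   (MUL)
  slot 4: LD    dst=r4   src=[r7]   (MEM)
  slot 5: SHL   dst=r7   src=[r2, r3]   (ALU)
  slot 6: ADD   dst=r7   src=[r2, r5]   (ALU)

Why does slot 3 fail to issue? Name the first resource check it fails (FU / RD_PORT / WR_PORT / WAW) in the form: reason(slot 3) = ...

(0) want 1×MUL +2rd +1wr — yes → AL2|MU0|ME1|BR1|rd3|wr3
(1) want 1×ALU +2rd +1wr — yes → AL1|MU0|ME1|BR1|rd1|wr2
(2) want 1×MUL +2rd +1wr — FU → AL1|MU0|ME1|BR1|rd1|wr2
(3) want 1×MUL +1rd +1wr — FU → AL1|MU0|ME1|BR1|rd1|wr2
(4) want 1×MEM +1rd +1wr — yes → AL1|MU0|ME0|BR1|rd0|wr1
(5) want 1×ALU +2rd +1wr — RD_PORT → AL1|MU0|ME0|BR1|rd0|wr1
(6) want 1×ALU +2rd +1wr — RD_PORT → AL1|MU0|ME0|BR1|rd0|wr1

reason(slot 3) = FU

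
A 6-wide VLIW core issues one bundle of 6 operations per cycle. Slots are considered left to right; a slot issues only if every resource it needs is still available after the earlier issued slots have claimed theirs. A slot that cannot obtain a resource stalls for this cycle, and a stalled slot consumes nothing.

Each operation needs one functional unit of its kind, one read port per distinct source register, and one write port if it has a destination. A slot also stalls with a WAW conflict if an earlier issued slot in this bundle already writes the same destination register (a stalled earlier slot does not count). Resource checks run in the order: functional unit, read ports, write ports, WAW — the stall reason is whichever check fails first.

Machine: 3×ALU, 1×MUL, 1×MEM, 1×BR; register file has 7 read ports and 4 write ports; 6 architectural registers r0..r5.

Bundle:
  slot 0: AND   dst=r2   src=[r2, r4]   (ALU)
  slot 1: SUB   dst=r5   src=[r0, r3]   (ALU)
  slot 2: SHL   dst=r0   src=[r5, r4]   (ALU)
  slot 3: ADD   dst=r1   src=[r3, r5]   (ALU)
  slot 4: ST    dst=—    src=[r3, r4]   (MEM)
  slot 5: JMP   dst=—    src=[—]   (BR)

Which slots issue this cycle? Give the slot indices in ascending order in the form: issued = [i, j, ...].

issued = [0, 1, 2, 5]

  0. ALU→r2 ⇒ go  {2A/1Mu/1Ld/1B | 5r 3w}
  1. ALU→r5 ⇒ go  {1A/1Mu/1Ld/1B | 3r 2w}
  2. ALU→r0 ⇒ go  {0A/1Mu/1Ld/1B | 1r 1w}
  3. ALU→r1 ⇒ no(FU)  {0A/1Mu/1Ld/1B | 1r 1w}
  4. MEM ⇒ no(RD_PORT)  {0A/1Mu/1Ld/1B | 1r 1w}
  5. BR ⇒ go  {0A/1Mu/1Ld/0B | 1r 1w}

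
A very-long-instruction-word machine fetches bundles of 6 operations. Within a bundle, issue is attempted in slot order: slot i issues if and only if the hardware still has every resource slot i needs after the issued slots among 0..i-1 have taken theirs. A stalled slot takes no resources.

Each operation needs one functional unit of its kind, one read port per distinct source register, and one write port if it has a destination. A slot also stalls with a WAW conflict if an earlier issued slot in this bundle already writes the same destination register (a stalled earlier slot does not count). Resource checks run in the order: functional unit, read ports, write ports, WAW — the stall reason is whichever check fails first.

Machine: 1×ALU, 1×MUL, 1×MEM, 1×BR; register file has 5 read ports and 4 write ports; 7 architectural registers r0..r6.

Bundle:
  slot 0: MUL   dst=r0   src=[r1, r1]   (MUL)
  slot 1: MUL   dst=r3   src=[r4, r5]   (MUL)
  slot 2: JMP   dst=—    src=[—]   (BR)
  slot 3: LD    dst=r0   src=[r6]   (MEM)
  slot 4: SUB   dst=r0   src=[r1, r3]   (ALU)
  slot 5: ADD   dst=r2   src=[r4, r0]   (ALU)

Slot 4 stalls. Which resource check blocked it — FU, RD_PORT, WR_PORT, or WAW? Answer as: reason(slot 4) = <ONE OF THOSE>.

reason(slot 4) = WAW

(0) want 1×MUL +1rd +1wr — yes → AL1|MU0|ME1|BR1|rd4|wr3
(1) want 1×MUL +2rd +1wr — FU → AL1|MU0|ME1|BR1|rd4|wr3
(2) want 1×BR +0rd +0wr — yes → AL1|MU0|ME1|BR0|rd4|wr3
(3) want 1×MEM +1rd +1wr — WAW → AL1|MU0|ME1|BR0|rd4|wr3
(4) want 1×ALU +2rd +1wr — WAW → AL1|MU0|ME1|BR0|rd4|wr3
(5) want 1×ALU +2rd +1wr — yes → AL0|MU0|ME1|BR0|rd2|wr2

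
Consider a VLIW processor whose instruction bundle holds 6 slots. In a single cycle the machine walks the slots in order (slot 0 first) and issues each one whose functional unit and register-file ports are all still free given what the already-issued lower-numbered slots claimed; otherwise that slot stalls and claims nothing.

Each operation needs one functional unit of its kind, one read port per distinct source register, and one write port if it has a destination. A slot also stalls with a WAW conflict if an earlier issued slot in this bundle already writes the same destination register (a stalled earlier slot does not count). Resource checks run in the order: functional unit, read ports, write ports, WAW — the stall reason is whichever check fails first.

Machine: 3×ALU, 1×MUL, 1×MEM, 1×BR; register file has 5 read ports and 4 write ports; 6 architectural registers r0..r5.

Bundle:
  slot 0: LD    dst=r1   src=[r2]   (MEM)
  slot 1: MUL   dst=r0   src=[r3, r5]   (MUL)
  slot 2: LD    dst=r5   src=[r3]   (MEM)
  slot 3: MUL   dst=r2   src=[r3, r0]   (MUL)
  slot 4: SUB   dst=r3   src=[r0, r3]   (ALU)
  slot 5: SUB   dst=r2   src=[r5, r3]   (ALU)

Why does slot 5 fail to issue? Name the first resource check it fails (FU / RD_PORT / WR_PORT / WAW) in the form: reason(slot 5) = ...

reason(slot 5) = RD_PORT

#0 MEM src=r2 dispatched  <A:3 Mu:1 Ld:0 B:1 rd:4 wr:3>
#1 MUL src=r3,r5 dispatched  <A:3 Mu:0 Ld:0 B:1 rd:2 wr:2>
#2 MEM src=r3 held:FU  <A:3 Mu:0 Ld:0 B:1 rd:2 wr:2>
#3 MUL src=r3,r0 held:FU  <A:3 Mu:0 Ld:0 B:1 rd:2 wr:2>
#4 ALU src=r0,r3 dispatched  <A:2 Mu:0 Ld:0 B:1 rd:0 wr:1>
#5 ALU src=r5,r3 held:RD_PORT  <A:2 Mu:0 Ld:0 B:1 rd:0 wr:1>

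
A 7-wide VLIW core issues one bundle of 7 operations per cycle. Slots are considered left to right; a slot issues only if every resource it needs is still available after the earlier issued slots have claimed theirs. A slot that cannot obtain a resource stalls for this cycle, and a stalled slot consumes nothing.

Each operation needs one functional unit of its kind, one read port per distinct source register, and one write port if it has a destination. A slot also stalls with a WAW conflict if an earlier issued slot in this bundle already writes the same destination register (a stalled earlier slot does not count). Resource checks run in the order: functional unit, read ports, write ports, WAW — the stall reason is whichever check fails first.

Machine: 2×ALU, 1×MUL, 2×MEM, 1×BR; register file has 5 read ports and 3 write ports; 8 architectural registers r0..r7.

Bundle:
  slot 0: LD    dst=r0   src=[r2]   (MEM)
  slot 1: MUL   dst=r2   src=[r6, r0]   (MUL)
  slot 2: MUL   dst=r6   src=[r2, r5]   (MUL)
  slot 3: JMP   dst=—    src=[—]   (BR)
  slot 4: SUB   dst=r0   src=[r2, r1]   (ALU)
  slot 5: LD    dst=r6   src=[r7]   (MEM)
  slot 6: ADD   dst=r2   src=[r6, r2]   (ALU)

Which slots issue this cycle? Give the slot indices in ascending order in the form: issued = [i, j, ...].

#0 MEM src=r2 dispatched  <A:2 Mu:1 Ld:1 B:1 rd:4 wr:2>
#1 MUL src=r6,r0 dispatched  <A:2 Mu:0 Ld:1 B:1 rd:2 wr:1>
#2 MUL src=r2,r5 held:FU  <A:2 Mu:0 Ld:1 B:1 rd:2 wr:1>
#3 BR src=- dispatched  <A:2 Mu:0 Ld:1 B:0 rd:2 wr:1>
#4 ALU src=r2,r1 held:WAW  <A:2 Mu:0 Ld:1 B:0 rd:2 wr:1>
#5 MEM src=r7 dispatched  <A:2 Mu:0 Ld:0 B:0 rd:1 wr:0>
#6 ALU src=r6,r2 held:RD_PORT  <A:2 Mu:0 Ld:0 B:0 rd:1 wr:0>

issued = [0, 1, 3, 5]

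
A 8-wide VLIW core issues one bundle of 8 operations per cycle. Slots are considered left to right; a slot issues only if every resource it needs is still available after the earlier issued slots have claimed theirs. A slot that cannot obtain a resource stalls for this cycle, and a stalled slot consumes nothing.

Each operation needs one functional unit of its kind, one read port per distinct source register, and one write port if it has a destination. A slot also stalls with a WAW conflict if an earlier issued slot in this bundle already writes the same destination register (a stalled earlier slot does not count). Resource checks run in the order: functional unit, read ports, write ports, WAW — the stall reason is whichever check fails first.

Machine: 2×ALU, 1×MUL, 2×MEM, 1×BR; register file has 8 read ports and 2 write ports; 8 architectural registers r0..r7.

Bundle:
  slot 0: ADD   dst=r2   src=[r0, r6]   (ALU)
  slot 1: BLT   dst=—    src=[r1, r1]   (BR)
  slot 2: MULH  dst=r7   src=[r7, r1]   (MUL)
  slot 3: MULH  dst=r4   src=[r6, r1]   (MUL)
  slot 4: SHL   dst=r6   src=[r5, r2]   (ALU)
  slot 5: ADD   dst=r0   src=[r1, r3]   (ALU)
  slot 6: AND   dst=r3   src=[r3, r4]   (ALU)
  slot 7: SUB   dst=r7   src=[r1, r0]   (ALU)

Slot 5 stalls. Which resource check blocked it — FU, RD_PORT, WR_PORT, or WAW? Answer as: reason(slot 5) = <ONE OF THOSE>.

  0. ALU→r2 ⇒ go  {1A/1Mu/2Ld/1B | 6r 1w}
  1. BR ⇒ go  {1A/1Mu/2Ld/0B | 5r 1w}
  2. MUL→r7 ⇒ go  {1A/0Mu/2Ld/0B | 3r 0w}
  3. MUL→r4 ⇒ no(FU)  {1A/0Mu/2Ld/0B | 3r 0w}
  4. ALU→r6 ⇒ no(WR_PORT)  {1A/0Mu/2Ld/0B | 3r 0w}
  5. ALU→r0 ⇒ no(WR_PORT)  {1A/0Mu/2Ld/0B | 3r 0w}
  6. ALU→r3 ⇒ no(WR_PORT)  {1A/0Mu/2Ld/0B | 3r 0w}
  7. ALU→r7 ⇒ no(WR_PORT)  {1A/0Mu/2Ld/0B | 3r 0w}

reason(slot 5) = WR_PORT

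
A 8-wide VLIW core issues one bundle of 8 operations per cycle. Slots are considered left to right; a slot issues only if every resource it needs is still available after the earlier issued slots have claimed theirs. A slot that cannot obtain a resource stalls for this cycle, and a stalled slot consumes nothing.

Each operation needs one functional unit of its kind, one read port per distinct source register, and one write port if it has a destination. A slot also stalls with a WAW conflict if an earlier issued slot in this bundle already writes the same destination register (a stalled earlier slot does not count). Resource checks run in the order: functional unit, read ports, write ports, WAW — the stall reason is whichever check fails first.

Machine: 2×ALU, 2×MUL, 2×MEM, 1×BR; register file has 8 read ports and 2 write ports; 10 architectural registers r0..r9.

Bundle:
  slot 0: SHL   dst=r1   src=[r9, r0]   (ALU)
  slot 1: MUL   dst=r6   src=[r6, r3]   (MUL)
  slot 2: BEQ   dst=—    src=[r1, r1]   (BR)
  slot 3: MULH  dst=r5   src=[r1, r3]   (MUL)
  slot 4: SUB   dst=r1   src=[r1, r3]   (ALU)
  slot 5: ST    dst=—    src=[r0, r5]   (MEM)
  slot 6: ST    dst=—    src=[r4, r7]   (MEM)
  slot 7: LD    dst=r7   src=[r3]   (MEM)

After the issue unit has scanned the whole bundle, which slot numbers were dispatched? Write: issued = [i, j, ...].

issued = [0, 1, 2, 5]

(0) want 1×ALU +2rd +1wr — yes → AL1|MU2|ME2|BR1|rd6|wr1
(1) want 1×MUL +2rd +1wr — yes → AL1|MU1|ME2|BR1|rd4|wr0
(2) want 1×BR +1rd +0wr — yes → AL1|MU1|ME2|BR0|rd3|wr0
(3) want 1×MUL +2rd +1wr — WR_PORT → AL1|MU1|ME2|BR0|rd3|wr0
(4) want 1×ALU +2rd +1wr — WR_PORT → AL1|MU1|ME2|BR0|rd3|wr0
(5) want 1×MEM +2rd +0wr — yes → AL1|MU1|ME1|BR0|rd1|wr0
(6) want 1×MEM +2rd +0wr — RD_PORT → AL1|MU1|ME1|BR0|rd1|wr0
(7) want 1×MEM +1rd +1wr — WR_PORT → AL1|MU1|ME1|BR0|rd1|wr0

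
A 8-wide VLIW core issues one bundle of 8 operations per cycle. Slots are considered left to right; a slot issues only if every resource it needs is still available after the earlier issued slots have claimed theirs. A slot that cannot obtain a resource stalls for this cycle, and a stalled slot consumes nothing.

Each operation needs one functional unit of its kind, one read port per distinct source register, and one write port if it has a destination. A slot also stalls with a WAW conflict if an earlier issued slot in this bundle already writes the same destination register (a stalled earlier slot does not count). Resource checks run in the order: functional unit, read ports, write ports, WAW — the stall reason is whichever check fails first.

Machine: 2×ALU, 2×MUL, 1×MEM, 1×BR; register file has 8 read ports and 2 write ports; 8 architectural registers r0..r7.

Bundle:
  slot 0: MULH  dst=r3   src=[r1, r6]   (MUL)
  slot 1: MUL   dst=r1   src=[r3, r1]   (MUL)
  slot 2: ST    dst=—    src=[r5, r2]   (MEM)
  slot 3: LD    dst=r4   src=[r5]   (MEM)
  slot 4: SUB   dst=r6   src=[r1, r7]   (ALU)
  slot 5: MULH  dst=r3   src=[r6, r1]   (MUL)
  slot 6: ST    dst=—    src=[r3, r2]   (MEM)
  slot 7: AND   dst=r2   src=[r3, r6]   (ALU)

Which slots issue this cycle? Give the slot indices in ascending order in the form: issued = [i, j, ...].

#0 MUL src=r1,r6 dispatched  <A:2 Mu:1 Ld:1 B:1 rd:6 wr:1>
#1 MUL src=r3,r1 dispatched  <A:2 Mu:0 Ld:1 B:1 rd:4 wr:0>
#2 MEM src=r5,r2 dispatched  <A:2 Mu:0 Ld:0 B:1 rd:2 wr:0>
#3 MEM src=r5 held:FU  <A:2 Mu:0 Ld:0 B:1 rd:2 wr:0>
#4 ALU src=r1,r7 held:WR_PORT  <A:2 Mu:0 Ld:0 B:1 rd:2 wr:0>
#5 MUL src=r6,r1 held:FU  <A:2 Mu:0 Ld:0 B:1 rd:2 wr:0>
#6 MEM src=r3,r2 held:FU  <A:2 Mu:0 Ld:0 B:1 rd:2 wr:0>
#7 ALU src=r3,r6 held:WR_PORT  <A:2 Mu:0 Ld:0 B:1 rd:2 wr:0>

issued = [0, 1, 2]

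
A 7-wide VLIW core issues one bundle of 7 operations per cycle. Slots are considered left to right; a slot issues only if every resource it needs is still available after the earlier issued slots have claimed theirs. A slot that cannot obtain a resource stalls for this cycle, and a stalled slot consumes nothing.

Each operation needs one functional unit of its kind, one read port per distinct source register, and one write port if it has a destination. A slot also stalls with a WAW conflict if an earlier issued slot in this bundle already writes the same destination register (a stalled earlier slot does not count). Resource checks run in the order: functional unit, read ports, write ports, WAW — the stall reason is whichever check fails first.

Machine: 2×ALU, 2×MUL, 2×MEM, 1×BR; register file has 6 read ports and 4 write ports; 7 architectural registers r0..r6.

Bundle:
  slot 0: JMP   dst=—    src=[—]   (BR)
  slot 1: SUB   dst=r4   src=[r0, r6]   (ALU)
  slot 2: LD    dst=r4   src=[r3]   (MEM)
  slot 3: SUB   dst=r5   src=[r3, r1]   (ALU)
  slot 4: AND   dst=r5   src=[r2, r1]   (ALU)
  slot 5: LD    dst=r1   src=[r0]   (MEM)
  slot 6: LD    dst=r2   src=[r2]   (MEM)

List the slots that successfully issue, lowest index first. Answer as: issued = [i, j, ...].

issued = [0, 1, 3, 5, 6]

[0] BR needs rd=0 wr=0: ok; after: ALU=2 MUL=2 MEM=2 BR=0, R=6, W=4
[1] ALU needs rd=2 wr=1: ok; after: ALU=1 MUL=2 MEM=2 BR=0, R=4, W=3
[2] MEM needs rd=1 wr=1: WAW; after: ALU=1 MUL=2 MEM=2 BR=0, R=4, W=3
[3] ALU needs rd=2 wr=1: ok; after: ALU=0 MUL=2 MEM=2 BR=0, R=2, W=2
[4] ALU needs rd=2 wr=1: FU; after: ALU=0 MUL=2 MEM=2 BR=0, R=2, W=2
[5] MEM needs rd=1 wr=1: ok; after: ALU=0 MUL=2 MEM=1 BR=0, R=1, W=1
[6] MEM needs rd=1 wr=1: ok; after: ALU=0 MUL=2 MEM=0 BR=0, R=0, W=0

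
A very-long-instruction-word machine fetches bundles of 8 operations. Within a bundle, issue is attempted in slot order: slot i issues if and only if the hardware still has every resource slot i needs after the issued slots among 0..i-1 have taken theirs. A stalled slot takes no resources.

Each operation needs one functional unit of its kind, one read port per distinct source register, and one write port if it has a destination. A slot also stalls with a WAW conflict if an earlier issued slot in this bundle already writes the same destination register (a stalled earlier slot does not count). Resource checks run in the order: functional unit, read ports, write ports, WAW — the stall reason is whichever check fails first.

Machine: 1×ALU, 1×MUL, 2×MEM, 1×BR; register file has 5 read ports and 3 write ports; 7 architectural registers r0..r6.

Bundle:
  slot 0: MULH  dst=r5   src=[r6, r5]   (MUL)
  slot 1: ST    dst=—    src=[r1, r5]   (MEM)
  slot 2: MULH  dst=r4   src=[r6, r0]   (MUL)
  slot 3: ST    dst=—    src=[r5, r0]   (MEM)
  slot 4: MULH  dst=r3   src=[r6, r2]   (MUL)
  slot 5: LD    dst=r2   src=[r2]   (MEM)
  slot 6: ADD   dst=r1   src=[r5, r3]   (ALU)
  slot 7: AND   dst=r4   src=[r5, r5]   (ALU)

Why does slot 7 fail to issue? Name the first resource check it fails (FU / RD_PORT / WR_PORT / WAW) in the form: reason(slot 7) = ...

#0 MUL src=r6,r5 dispatched  <A:1 Mu:0 Ld:2 B:1 rd:3 wr:2>
#1 MEM src=r1,r5 dispatched  <A:1 Mu:0 Ld:1 B:1 rd:1 wr:2>
#2 MUL src=r6,r0 held:FU  <A:1 Mu:0 Ld:1 B:1 rd:1 wr:2>
#3 MEM src=r5,r0 held:RD_PORT  <A:1 Mu:0 Ld:1 B:1 rd:1 wr:2>
#4 MUL src=r6,r2 held:FU  <A:1 Mu:0 Ld:1 B:1 rd:1 wr:2>
#5 MEM src=r2 dispatched  <A:1 Mu:0 Ld:0 B:1 rd:0 wr:1>
#6 ALU src=r5,r3 held:RD_PORT  <A:1 Mu:0 Ld:0 B:1 rd:0 wr:1>
#7 ALU src=r5,r5 held:RD_PORT  <A:1 Mu:0 Ld:0 B:1 rd:0 wr:1>

reason(slot 7) = RD_PORT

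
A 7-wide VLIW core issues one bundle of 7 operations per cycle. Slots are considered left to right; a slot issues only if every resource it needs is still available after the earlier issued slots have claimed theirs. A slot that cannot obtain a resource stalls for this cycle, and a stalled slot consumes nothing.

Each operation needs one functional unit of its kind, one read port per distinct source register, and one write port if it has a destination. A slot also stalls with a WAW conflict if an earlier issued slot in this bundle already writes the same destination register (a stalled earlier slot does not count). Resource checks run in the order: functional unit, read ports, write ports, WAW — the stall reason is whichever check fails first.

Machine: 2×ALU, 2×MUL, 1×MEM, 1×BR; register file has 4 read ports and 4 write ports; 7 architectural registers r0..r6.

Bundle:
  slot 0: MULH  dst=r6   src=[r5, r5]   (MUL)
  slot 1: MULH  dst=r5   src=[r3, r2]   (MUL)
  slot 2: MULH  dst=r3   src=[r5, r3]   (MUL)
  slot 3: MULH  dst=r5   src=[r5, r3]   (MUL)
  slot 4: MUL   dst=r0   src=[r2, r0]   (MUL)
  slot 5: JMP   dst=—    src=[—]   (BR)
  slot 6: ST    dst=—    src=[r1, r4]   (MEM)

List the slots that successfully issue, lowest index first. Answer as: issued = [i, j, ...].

issued = [0, 1, 5]

(0) want 1×MUL +1rd +1wr — yes → AL2|MU1|ME1|BR1|rd3|wr3
(1) want 1×MUL +2rd +1wr — yes → AL2|MU0|ME1|BR1|rd1|wr2
(2) want 1×MUL +2rd +1wr — FU → AL2|MU0|ME1|BR1|rd1|wr2
(3) want 1×MUL +2rd +1wr — FU → AL2|MU0|ME1|BR1|rd1|wr2
(4) want 1×MUL +2rd +1wr — FU → AL2|MU0|ME1|BR1|rd1|wr2
(5) want 1×BR +0rd +0wr — yes → AL2|MU0|ME1|BR0|rd1|wr2
(6) want 1×MEM +2rd +0wr — RD_PORT → AL2|MU0|ME1|BR0|rd1|wr2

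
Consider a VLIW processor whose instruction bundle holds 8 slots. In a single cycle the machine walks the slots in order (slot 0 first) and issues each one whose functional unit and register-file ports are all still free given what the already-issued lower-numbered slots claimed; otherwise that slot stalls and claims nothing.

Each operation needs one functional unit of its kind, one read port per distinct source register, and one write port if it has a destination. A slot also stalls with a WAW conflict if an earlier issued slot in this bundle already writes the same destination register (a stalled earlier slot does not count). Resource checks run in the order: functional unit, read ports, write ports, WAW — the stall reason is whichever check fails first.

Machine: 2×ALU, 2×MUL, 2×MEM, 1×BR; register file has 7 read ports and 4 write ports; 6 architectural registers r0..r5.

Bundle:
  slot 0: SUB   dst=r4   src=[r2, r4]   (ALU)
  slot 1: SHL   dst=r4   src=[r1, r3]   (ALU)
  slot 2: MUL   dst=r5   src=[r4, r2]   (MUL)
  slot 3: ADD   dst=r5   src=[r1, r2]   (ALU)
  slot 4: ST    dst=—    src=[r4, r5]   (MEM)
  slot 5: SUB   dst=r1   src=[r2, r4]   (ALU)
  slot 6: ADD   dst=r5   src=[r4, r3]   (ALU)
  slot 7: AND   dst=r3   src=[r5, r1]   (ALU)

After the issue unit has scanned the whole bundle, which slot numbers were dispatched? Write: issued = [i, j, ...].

issued = [0, 2, 4]

slot 0 (ALU): ISSUE — free A1,Mu2,Ld2,B1 rp5 wp3
slot 1 (ALU): stall WAW — free A1,Mu2,Ld2,B1 rp5 wp3
slot 2 (MUL): ISSUE — free A1,Mu1,Ld2,B1 rp3 wp2
slot 3 (ALU): stall WAW — free A1,Mu1,Ld2,B1 rp3 wp2
slot 4 (MEM): ISSUE — free A1,Mu1,Ld1,B1 rp1 wp2
slot 5 (ALU): stall RD_PORT — free A1,Mu1,Ld1,B1 rp1 wp2
slot 6 (ALU): stall RD_PORT — free A1,Mu1,Ld1,B1 rp1 wp2
slot 7 (ALU): stall RD_PORT — free A1,Mu1,Ld1,B1 rp1 wp2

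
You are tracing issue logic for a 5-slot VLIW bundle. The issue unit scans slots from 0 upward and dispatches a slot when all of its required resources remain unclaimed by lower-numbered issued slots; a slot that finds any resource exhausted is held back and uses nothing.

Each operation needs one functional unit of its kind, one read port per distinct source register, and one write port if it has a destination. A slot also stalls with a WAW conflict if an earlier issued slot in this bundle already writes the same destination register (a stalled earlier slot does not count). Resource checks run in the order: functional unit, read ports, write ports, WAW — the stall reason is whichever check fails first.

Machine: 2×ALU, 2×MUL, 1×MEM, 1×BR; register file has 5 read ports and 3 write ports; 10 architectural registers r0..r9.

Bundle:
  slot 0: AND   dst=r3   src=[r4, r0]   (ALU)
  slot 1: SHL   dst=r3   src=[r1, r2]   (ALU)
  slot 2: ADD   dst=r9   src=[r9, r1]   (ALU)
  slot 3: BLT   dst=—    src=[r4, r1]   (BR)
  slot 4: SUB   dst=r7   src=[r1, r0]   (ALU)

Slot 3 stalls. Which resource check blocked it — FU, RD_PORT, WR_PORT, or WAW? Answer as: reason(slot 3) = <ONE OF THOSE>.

reason(slot 3) = RD_PORT

#0 ALU src=r4,r0 dispatched  <A:1 Mu:2 Ld:1 B:1 rd:3 wr:2>
#1 ALU src=r1,r2 held:WAW  <A:1 Mu:2 Ld:1 B:1 rd:3 wr:2>
#2 ALU src=r9,r1 dispatched  <A:0 Mu:2 Ld:1 B:1 rd:1 wr:1>
#3 BR src=r4,r1 held:RD_PORT  <A:0 Mu:2 Ld:1 B:1 rd:1 wr:1>
#4 ALU src=r1,r0 held:FU  <A:0 Mu:2 Ld:1 B:1 rd:1 wr:1>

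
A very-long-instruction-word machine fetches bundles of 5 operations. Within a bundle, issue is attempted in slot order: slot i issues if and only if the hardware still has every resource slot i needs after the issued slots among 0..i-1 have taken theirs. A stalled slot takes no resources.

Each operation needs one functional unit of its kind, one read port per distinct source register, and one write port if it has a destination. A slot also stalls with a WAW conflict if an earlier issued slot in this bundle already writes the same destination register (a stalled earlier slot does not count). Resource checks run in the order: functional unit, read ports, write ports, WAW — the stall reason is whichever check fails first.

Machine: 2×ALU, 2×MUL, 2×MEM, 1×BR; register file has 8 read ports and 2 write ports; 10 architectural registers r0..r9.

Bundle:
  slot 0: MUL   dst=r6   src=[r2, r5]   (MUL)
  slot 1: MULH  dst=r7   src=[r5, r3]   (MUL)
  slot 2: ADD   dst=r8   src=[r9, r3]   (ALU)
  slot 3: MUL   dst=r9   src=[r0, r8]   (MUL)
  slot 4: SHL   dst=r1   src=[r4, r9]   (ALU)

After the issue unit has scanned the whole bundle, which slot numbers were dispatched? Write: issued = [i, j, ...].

[0] MUL needs rd=2 wr=1: ok; after: ALU=2 MUL=1 MEM=2 BR=1, R=6, W=1
[1] MUL needs rd=2 wr=1: ok; after: ALU=2 MUL=0 MEM=2 BR=1, R=4, W=0
[2] ALU needs rd=2 wr=1: WR_PORT; after: ALU=2 MUL=0 MEM=2 BR=1, R=4, W=0
[3] MUL needs rd=2 wr=1: FU; after: ALU=2 MUL=0 MEM=2 BR=1, R=4, W=0
[4] ALU needs rd=2 wr=1: WR_PORT; after: ALU=2 MUL=0 MEM=2 BR=1, R=4, W=0

issued = [0, 1]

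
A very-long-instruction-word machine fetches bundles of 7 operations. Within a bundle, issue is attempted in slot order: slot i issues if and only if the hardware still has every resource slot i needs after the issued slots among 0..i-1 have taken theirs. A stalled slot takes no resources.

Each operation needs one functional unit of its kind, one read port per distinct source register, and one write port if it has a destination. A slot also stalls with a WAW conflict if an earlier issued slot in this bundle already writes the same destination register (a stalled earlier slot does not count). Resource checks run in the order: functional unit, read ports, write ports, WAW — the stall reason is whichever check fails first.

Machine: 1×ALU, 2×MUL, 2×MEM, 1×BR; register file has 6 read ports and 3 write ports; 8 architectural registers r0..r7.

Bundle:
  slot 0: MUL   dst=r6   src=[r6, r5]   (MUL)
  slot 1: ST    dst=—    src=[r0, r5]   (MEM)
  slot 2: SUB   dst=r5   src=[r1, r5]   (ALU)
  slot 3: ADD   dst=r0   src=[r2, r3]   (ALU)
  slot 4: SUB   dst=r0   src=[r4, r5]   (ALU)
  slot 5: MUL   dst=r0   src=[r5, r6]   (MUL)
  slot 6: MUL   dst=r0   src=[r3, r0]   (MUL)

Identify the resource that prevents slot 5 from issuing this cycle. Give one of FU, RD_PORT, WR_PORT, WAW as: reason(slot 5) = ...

  0. MUL→r6 ⇒ go  {1A/1Mu/2Ld/1B | 4r 2w}
  1. MEM ⇒ go  {1A/1Mu/1Ld/1B | 2r 2w}
  2. ALU→r5 ⇒ go  {0A/1Mu/1Ld/1B | 0r 1w}
  3. ALU→r0 ⇒ no(FU)  {0A/1Mu/1Ld/1B | 0r 1w}
  4. ALU→r0 ⇒ no(FU)  {0A/1Mu/1Ld/1B | 0r 1w}
  5. MUL→r0 ⇒ no(RD_PORT)  {0A/1Mu/1Ld/1B | 0r 1w}
  6. MUL→r0 ⇒ no(RD_PORT)  {0A/1Mu/1Ld/1B | 0r 1w}

reason(slot 5) = RD_PORT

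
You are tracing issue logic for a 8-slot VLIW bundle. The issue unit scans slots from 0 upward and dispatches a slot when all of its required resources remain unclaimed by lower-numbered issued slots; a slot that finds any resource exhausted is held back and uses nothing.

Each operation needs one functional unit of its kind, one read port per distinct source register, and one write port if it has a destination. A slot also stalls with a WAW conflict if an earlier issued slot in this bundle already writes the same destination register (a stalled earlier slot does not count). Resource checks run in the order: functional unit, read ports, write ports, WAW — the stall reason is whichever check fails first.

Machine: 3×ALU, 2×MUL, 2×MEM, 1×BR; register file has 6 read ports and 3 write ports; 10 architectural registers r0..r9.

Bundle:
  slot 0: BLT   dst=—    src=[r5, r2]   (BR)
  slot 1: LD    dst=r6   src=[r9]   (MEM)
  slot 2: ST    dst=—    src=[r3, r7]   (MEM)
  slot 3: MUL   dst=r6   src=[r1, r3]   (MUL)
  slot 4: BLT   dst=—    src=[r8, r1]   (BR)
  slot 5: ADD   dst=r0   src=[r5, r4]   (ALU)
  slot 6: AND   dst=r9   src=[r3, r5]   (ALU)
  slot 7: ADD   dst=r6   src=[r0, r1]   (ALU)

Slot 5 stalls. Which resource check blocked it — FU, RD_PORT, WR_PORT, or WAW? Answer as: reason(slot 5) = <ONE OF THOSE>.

(0) want 1×BR +2rd +0wr — yes → AL3|MU2|ME2|BR0|rd4|wr3
(1) want 1×MEM +1rd +1wr — yes → AL3|MU2|ME1|BR0|rd3|wr2
(2) want 1×MEM +2rd +0wr — yes → AL3|MU2|ME0|BR0|rd1|wr2
(3) want 1×MUL +2rd +1wr — RD_PORT → AL3|MU2|ME0|BR0|rd1|wr2
(4) want 1×BR +2rd +0wr — FU → AL3|MU2|ME0|BR0|rd1|wr2
(5) want 1×ALU +2rd +1wr — RD_PORT → AL3|MU2|ME0|BR0|rd1|wr2
(6) want 1×ALU +2rd +1wr — RD_PORT → AL3|MU2|ME0|BR0|rd1|wr2
(7) want 1×ALU +2rd +1wr — RD_PORT → AL3|MU2|ME0|BR0|rd1|wr2

reason(slot 5) = RD_PORT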